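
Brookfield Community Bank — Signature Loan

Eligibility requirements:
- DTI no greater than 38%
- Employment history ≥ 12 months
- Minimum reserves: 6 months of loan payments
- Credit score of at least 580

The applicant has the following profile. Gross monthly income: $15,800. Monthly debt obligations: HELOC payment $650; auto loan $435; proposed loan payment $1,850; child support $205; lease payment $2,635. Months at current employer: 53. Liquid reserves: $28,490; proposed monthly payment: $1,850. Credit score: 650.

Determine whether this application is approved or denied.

Approved

Total monthly debts = (650 + 435 + 1,850 + 205 + 2,635) = 5,775. DTI = 5,775/15,800 = 36.6% ≤ 38%
Employment 53 ≥ 12 months
Reserves = 28,490/1,850 = 15.4 months ≥ 6
Credit score 650 ≥ 580 (meets)
All criteria satisfied.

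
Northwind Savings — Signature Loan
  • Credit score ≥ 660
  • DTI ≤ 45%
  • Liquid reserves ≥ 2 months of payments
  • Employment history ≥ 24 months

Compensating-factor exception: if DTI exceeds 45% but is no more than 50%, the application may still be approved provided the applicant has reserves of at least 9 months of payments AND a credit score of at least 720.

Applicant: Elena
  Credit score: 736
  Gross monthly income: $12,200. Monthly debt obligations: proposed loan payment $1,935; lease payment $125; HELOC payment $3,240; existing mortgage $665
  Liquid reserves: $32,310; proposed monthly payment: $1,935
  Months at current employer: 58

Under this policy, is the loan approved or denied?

Credit score 736 ≥ 660 (meets base)
Total debts = (1,935 + 125 + 3,240 + 665) = 5,965. DTI: 5,965 ÷ 12,200 = 48.9%, over the 45% base limit.
Reserves = 32,310/1,935 = 16.7 months ≥ 2
Employment 58 ≥ 24 months
DTI 48.9% is within the 45%–50% exception band; checking compensating factors.
Reserves 16.7 ≥ 9 months; credit score 736 ≥ 720.
Both compensating conditions met → exception applies.

Approved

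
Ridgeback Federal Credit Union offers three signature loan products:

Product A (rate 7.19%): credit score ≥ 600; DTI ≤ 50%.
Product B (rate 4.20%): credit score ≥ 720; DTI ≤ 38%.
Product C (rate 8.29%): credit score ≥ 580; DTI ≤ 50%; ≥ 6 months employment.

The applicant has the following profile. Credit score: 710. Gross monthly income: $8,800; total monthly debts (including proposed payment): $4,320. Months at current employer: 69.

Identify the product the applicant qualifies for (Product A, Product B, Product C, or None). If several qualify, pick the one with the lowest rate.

DTI = 4,320/8,800 = 49.1%.
Product A: score 710 ≥ 600; DTI 49.1% ≤ 50% → qualifies.
Product B: score 710 < 720; DTI 49.1% > 38% → does not qualify.
Product C: score 710 ≥ 580; DTI 49.1% ≤ 50%; employment 69 ≥ 6 mo → qualifies.
Qualifying: Product A, Product C. Lowest rate is 7.19% → Product A.

Product A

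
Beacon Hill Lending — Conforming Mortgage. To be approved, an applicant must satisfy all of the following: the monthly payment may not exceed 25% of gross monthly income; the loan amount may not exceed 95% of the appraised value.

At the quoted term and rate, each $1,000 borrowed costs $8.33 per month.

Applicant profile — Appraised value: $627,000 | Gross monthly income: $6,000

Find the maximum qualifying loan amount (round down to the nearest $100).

$180,000

Payment cap: 25% × $6,000 = $1,500/month.
At $8.33 per $1,000, that supports 1,500/8.33 × 1,000 ≈ $180,072 → $180,000.
LTV cap: 95% × $627,000 = $595,650 → $595,600.
Binding constraint: payment-to-income.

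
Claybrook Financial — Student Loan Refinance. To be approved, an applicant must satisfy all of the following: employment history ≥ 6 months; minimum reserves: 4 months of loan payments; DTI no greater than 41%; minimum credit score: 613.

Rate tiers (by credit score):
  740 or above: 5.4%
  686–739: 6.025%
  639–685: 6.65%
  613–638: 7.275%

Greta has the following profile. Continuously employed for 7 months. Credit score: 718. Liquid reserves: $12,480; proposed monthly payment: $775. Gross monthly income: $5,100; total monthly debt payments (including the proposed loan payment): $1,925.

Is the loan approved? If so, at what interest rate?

Approved at 6.025%

Credit score 718 ≥ 613 (meets minimum)
Employment 7 ≥ 6 months
DTI: 1,925 ÷ 5,100 = 37.7%, within the 41% cap
Reserves = 12,480/775 = 16.1 months ≥ 4
All requirements met. Score 718 falls in the 686–739 tier → 6.025%.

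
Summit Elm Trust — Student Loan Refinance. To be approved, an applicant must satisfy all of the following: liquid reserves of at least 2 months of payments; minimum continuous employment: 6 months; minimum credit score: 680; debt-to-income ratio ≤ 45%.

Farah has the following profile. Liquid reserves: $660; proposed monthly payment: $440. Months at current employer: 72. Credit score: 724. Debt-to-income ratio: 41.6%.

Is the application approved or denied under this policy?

Reserves = 660/440 = 1.5 months < 2
Employment 72 ≥ 6 months
Credit score 724 ≥ 680 (meets)
Debt-to-income 41.6% vs 45% cap — pass
Fails on reserves.

Denied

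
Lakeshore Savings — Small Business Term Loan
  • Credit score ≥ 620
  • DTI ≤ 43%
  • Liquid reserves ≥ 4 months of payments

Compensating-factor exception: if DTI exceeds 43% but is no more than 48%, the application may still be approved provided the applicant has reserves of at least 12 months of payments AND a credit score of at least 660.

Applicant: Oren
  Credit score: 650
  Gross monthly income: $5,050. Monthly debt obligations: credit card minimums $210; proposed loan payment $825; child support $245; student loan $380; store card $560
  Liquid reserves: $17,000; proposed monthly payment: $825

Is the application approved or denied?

Credit score 650 ≥ 620 (meets base)
Total debts = (210 + 825 + 245 + 380 + 560) = 2,220. DTI = 2,220/5,050 = 44% > 43% — standard DTI limit exceeded.
Reserves: 17,000 ÷ 825 = 20.6 months (meets 4-month minimum)
DTI 44% is within the 43%–48% exception band; checking compensating factors.
Override check — reserves: 20.6 mo (ok); score: 650 (below 660).
Compensating-factor requirement not fully met.

Denied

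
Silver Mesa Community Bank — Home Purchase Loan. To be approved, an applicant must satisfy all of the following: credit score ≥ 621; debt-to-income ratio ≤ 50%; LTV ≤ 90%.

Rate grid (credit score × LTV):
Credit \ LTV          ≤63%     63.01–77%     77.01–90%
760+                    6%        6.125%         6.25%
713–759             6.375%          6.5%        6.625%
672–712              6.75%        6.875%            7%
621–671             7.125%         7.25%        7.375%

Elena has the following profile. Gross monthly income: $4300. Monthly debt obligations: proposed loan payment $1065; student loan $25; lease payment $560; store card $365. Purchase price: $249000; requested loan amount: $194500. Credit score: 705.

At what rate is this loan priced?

7%

Credit score 705 ≥ 621; Total monthly debts = (1,065 + 25 + 560 + 365) = 2,015. Debt-to-income = 2,015/4,300 = 46.9% — meets 50% limit
LTV = 194,500/249,000 = 78.1% ≤ 90%
Row: 705 falls in 672–712. Column: 78.1% falls in 77.01–90%. Rate = 7%.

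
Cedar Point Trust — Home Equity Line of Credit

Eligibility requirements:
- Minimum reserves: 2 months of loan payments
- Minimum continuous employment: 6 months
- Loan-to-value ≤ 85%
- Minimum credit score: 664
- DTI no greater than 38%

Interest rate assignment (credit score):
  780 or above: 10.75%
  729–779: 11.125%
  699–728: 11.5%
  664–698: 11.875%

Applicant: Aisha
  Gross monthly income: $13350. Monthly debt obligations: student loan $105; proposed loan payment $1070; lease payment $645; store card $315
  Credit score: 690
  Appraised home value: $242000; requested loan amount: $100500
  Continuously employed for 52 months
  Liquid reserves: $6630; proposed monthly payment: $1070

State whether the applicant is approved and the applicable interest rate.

Credit score 690 ≥ 664 (meets minimum)
Total monthly debts = (105 + 1,070 + 645 + 315) = 2,135. DTI = 2,135/13,350 = 16% ≤ 38%
Reserves = 6,630/1,070 = 6.2 months ≥ 2
LTV: 100,500 ÷ 242,000 = 41.5%, within 85% cap
Employment 52 ≥ 6 months
All requirements met. Score 690 falls in the 664–698 tier → 11.875%.

Approved at 11.875%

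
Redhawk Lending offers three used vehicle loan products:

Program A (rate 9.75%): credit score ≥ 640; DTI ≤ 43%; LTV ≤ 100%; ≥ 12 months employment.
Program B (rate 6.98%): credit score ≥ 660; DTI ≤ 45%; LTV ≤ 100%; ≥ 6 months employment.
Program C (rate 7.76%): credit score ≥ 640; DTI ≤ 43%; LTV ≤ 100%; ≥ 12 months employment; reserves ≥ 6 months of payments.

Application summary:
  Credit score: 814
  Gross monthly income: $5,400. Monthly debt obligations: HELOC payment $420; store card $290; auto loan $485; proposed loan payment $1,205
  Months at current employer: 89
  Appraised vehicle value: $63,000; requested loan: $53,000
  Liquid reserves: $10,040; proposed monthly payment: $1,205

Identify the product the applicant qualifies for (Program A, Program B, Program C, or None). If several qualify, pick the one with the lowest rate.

Total debts = (420 + 290 + 485 + 1,205) = 2,400; DTI = 2,400/5,400 = 44.4%.
LTV = 53,000/63,000 = 84.1%.
Reserves = 10,040/1,205 = 8.3 months.
Program A: score 814 ≥ 640; DTI 44.4% > 43%; LTV 84.1% ≤ 100%; employment 89 ≥ 12 mo → does not qualify.
Program B: score 814 ≥ 660; DTI 44.4% ≤ 45%; LTV 84.1% ≤ 100%; employment 89 ≥ 6 mo → qualifies.
Program C: score 814 ≥ 640; DTI 44.4% > 43%; LTV 84.1% ≤ 100%; employment 89 ≥ 12 mo; reserves 8.3 ≥ 6 mo → does not qualify.

Program B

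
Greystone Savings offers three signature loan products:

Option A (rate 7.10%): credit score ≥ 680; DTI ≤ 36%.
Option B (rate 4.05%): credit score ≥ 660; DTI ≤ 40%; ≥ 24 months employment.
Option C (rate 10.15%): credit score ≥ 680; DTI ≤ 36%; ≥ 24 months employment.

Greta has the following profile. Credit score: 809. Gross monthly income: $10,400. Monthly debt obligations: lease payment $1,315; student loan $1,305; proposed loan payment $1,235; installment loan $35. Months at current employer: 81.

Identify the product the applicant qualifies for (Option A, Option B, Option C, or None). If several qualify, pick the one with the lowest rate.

Option B

Total debts = (1,315 + 1,305 + 1,235 + 35) = 3,890; DTI = 3,890/10,400 = 37.4%.
Option A: score 809 ≥ 680; DTI 37.4% > 36% → does not qualify.
Option B: score 809 ≥ 660; DTI 37.4% ≤ 40%; employment 81 ≥ 24 mo → qualifies.
Option C: score 809 ≥ 680; DTI 37.4% > 36%; employment 81 ≥ 24 mo → does not qualify.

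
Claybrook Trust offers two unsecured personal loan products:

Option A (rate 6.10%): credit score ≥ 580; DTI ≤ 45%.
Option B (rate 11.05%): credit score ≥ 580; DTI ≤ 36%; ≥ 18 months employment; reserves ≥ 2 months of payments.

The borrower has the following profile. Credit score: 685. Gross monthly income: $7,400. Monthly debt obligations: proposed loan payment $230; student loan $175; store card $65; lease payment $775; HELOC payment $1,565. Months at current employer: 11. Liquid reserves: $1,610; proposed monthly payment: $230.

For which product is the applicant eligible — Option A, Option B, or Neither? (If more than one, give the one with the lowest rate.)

Option A

Total debts = (230 + 175 + 65 + 775 + 1,565) = 2,810; DTI = 2,810/7,400 = 38%.
Reserves = 1,610/230 = 7.0 months.
Option A: score 685 ≥ 580; DTI 38% ≤ 45% → qualifies.
Option B: score 685 ≥ 580; DTI 38% > 36%; employment 11 < 18 mo; reserves 7.0 ≥ 2 mo → does not qualify.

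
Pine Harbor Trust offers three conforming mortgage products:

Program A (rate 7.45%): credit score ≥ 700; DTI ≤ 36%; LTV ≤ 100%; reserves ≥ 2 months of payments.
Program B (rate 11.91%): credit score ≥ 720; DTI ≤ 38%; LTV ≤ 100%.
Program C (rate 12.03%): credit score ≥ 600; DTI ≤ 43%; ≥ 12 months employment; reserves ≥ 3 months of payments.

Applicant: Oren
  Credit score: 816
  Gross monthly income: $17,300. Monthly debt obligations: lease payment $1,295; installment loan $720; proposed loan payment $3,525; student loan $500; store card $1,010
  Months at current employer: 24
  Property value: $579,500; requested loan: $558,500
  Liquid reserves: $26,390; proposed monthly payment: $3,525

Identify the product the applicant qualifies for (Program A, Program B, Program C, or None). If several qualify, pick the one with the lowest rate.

Program C

Total debts = (1,295 + 720 + 3,525 + 500 + 1,010) = 7,050; DTI = 7,050/17,300 = 40.8%.
LTV = 558,500/579,500 = 96.4%.
Reserves = 26,390/3,525 = 7.5 months.
Program A: score 816 ≥ 700; DTI 40.8% > 36%; LTV 96.4% ≤ 100%; reserves 7.5 ≥ 2 mo → does not qualify.
Program B: score 816 ≥ 720; DTI 40.8% > 38%; LTV 96.4% ≤ 100% → does not qualify.
Program C: score 816 ≥ 600; DTI 40.8% ≤ 43%; employment 24 ≥ 12 mo; reserves 7.5 ≥ 3 mo → qualifies.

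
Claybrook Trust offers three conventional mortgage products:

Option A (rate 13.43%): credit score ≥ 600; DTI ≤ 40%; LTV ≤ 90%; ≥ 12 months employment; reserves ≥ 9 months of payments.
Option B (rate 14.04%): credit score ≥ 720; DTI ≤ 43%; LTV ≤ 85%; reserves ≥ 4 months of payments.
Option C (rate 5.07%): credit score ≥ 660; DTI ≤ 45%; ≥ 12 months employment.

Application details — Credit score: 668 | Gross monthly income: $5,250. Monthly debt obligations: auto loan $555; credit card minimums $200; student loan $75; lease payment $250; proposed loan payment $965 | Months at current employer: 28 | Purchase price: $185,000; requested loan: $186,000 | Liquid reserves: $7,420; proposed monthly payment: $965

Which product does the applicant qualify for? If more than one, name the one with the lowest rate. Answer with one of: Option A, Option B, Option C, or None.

Option C

Total debts = (555 + 200 + 75 + 250 + 965) = 2,045; DTI = 2,045/5,250 = 39%.
LTV = 186,000/185,000 = 100.5%.
Reserves = 7,420/965 = 7.7 months.
Option A: score 668 ≥ 600; DTI 39% ≤ 40%; LTV 100.5% > 90%; employment 28 ≥ 12 mo; reserves 7.7 < 9 mo → does not qualify.
Option B: score 668 < 720; DTI 39% ≤ 43%; LTV 100.5% > 85%; reserves 7.7 ≥ 4 mo → does not qualify.
Option C: score 668 ≥ 660; DTI 39% ≤ 45%; employment 28 ≥ 12 mo → qualifies.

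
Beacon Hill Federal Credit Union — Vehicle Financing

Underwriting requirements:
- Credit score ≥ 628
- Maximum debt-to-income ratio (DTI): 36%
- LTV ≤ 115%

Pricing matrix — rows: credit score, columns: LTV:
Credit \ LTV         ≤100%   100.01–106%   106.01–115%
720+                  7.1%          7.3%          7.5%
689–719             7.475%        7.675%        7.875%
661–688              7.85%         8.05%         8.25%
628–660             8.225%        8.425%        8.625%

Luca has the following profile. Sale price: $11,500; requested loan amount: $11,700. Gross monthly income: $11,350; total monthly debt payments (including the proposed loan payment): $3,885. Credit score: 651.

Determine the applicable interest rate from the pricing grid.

8.425%

Credit score 651 ≥ 628; DTI = 3,885/11,350 = 34.2% ≤ 36%
LTV = 11,700/11,500 = 101.7% ≤ 115%
Credit 651 → row 628–660; LTV 101.7% → column 100.01–106%. Grid cell → 8.425%.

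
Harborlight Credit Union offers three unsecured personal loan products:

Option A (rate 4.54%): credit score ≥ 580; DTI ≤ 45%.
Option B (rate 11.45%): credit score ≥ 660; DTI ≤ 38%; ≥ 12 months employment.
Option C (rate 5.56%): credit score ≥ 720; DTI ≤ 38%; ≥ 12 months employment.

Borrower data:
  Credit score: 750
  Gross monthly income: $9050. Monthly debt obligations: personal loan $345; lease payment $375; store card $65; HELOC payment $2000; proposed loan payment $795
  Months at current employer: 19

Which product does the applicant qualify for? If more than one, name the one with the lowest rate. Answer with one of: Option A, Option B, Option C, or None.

Option A

Total debts = (345 + 375 + 65 + 2,000 + 795) = 3,580; DTI = 3,580/9,050 = 39.6%.
Option A: score 750 ≥ 580; DTI 39.6% ≤ 45% → qualifies.
Option B: score 750 ≥ 660; DTI 39.6% > 38%; employment 19 ≥ 12 mo → does not qualify.
Option C: score 750 ≥ 720; DTI 39.6% > 38%; employment 19 ≥ 12 mo → does not qualify.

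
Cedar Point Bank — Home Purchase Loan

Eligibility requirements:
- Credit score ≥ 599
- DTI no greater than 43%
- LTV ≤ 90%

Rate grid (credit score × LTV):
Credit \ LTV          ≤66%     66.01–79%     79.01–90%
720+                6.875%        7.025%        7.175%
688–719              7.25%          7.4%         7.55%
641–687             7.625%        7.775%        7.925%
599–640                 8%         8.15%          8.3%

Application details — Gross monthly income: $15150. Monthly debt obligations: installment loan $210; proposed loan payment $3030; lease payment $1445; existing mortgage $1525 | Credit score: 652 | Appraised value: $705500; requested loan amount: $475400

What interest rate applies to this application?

7.775%

Credit score 652 ≥ 599; Total monthly debts = (210 + 3,030 + 1,445 + 1,525) = 6,210. Debt-to-income = 6,210/15,150 = 41% — meets 43% limit
LTV: 475,400 ÷ 705,500 = 67.4%, within 90% cap
Score 652 is in the 641–687 band; LTV 67.4% is in the 66.01–79% band → 7.775%.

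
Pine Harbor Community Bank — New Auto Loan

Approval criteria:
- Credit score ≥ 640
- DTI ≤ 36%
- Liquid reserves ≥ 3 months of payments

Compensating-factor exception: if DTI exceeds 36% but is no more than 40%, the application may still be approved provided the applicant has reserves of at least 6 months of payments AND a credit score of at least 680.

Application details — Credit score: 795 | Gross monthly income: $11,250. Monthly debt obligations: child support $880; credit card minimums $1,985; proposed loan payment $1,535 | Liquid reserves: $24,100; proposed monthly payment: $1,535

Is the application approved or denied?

Credit score 795 ≥ 640 (meets base)
Total debts = (880 + 1,985 + 1,535) = 4,400. DTI = 4,400/11,250 = 39.1% > 36% — standard DTI limit exceeded.
Reserves: 24,100 ÷ 1,535 = 15.7 months (meets 3-month minimum)
39.1% falls in the override range (36%–40%), so the compensating-factor test applies.
Override check — reserves: 15.7 mo (ok); score: 795 (ok).
Both override conditions satisfied; DTI exception granted.

Approved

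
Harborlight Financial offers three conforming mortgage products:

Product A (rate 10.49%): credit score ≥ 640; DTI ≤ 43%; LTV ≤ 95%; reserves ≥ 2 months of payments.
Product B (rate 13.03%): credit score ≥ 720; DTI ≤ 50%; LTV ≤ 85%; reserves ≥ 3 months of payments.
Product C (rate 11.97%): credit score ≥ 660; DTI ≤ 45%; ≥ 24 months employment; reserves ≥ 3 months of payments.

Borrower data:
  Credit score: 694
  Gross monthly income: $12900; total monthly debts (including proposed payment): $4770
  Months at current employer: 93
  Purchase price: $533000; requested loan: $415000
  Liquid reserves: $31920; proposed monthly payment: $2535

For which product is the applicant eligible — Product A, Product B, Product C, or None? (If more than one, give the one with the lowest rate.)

DTI = 4,770/12,900 = 37%.
LTV = 415,000/533,000 = 77.9%.
Reserves = 31,920/2,535 = 12.6 months.
Product A: score 694 ≥ 640; DTI 37% ≤ 43%; LTV 77.9% ≤ 95%; reserves 12.6 ≥ 2 mo → qualifies.
Product B: score 694 < 720; DTI 37% ≤ 50%; LTV 77.9% ≤ 85%; reserves 12.6 ≥ 3 mo → does not qualify.
Product C: score 694 ≥ 660; DTI 37% ≤ 45%; employment 93 ≥ 24 mo; reserves 12.6 ≥ 3 mo → qualifies.
Qualifying: Product A, Product C. Lowest rate is 10.49% → Product A.

Product A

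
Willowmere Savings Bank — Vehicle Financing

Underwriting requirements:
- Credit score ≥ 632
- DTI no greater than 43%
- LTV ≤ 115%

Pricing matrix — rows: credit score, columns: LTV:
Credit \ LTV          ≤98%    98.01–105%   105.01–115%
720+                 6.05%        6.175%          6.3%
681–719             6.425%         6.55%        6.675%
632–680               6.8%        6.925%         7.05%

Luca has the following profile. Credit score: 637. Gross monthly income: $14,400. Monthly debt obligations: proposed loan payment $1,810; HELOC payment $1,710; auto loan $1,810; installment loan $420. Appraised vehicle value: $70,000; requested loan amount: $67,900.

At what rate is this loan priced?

6.8%

Credit score 637 ≥ 632; Total monthly debts = (1,810 + 1,710 + 1,810 + 420) = 5,750. Debt-to-income = 5,750/14,400 = 39.9% — meets 43% limit
Loan-to-value = 67,900/70,000 = 97% — pass (115% max)
Credit 637 → row 632–680; LTV 97% → column ≤98%. Grid cell → 6.8%.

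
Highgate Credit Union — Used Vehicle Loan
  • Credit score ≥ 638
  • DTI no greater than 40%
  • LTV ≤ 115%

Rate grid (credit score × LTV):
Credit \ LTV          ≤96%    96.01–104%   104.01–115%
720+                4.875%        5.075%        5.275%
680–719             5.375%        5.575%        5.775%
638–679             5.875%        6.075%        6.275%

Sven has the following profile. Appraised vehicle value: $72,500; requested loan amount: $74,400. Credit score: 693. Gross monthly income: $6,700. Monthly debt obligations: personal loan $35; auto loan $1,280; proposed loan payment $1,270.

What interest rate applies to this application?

Credit score 693 ≥ 638; Total monthly debts = (35 + 1,280 + 1,270) = 2,585. DTI = 2,585/6,700 = 38.6% ≤ 40%
LTV: 74,400 ÷ 72,500 = 102.6%, within 115% cap
Score 693 is in the 680–719 band; LTV 102.6% is in the 96.01–104% band → 5.575%.

5.575%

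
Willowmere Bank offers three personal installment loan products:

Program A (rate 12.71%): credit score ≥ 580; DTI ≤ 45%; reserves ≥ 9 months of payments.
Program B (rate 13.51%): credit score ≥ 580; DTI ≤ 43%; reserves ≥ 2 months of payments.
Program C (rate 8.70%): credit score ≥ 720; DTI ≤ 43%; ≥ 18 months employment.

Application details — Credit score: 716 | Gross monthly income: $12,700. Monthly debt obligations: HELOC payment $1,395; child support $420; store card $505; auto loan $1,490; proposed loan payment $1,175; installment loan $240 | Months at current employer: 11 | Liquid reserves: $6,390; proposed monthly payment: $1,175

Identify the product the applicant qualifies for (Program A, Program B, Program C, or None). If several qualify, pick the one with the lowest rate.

Total debts = (1,395 + 420 + 505 + 1,490 + 1,175 + 240) = 5,225; DTI = 5,225/12,700 = 41.1%.
Reserves = 6,390/1,175 = 5.4 months.
Program A: score 716 ≥ 580; DTI 41.1% ≤ 45%; reserves 5.4 < 9 mo → does not qualify.
Program B: score 716 ≥ 580; DTI 41.1% ≤ 43%; reserves 5.4 ≥ 2 mo → qualifies.
Program C: score 716 < 720; DTI 41.1% ≤ 43%; employment 11 < 18 mo → does not qualify.

Program B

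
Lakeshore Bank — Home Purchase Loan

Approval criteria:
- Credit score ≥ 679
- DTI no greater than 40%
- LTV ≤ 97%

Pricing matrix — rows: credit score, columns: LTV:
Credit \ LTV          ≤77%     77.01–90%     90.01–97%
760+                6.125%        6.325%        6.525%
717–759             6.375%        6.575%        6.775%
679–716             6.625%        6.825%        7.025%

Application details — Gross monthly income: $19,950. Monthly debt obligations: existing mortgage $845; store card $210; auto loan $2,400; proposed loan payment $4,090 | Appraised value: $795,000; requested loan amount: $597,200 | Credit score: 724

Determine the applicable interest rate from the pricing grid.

Credit score 724 ≥ 679; Total monthly debts = (845 + 210 + 2,400 + 4,090) = 7,545. DTI = 7,545/19,950 = 37.8% ≤ 40%
LTV = 597,200/795,000 = 75.1% ≤ 97%
Score 724 is in the 717–759 band; LTV 75.1% is in the ≤77% band → 6.375%.

6.375%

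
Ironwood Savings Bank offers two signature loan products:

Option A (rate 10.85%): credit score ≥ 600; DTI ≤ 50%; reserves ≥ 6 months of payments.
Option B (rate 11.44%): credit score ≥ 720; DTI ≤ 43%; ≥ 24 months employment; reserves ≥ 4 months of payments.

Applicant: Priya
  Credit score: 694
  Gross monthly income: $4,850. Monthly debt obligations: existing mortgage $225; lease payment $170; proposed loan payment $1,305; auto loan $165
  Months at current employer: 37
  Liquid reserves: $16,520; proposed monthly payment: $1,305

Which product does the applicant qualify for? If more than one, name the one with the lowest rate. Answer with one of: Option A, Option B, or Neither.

Option A

Total debts = (225 + 170 + 1,305 + 165) = 1,865; DTI = 1,865/4,850 = 38.5%.
Reserves = 16,520/1,305 = 12.7 months.
Option A: score 694 ≥ 600; DTI 38.5% ≤ 50%; reserves 12.7 ≥ 6 mo → qualifies.
Option B: score 694 < 720; DTI 38.5% ≤ 43%; employment 37 ≥ 24 mo; reserves 12.7 ≥ 4 mo → does not qualify.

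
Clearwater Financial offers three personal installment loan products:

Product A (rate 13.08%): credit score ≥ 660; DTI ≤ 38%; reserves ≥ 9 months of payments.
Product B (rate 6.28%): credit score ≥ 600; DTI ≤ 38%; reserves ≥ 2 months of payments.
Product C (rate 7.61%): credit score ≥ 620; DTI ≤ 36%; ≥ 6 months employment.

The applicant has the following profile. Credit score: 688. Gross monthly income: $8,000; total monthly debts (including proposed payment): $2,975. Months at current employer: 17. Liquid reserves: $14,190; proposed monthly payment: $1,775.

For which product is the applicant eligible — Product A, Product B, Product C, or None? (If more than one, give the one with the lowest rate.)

Product B

DTI = 2,975/8,000 = 37.2%.
Reserves = 14,190/1,775 = 8.0 months.
Product A: score 688 ≥ 660; DTI 37.2% ≤ 38%; reserves 8.0 < 9 mo → does not qualify.
Product B: score 688 ≥ 600; DTI 37.2% ≤ 38%; reserves 8.0 ≥ 2 mo → qualifies.
Product C: score 688 ≥ 620; DTI 37.2% > 36%; employment 17 ≥ 6 mo → does not qualify.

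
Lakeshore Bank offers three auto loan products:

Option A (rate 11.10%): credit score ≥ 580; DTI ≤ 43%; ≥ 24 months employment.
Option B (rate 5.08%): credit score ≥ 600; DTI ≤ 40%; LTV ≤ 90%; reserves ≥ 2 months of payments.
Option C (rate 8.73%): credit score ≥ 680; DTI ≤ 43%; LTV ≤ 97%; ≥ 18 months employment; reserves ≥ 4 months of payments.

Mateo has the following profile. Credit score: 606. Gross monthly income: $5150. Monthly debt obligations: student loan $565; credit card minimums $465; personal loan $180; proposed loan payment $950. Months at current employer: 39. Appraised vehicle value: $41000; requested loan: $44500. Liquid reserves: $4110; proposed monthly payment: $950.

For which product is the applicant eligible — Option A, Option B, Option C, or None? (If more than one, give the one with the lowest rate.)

Total debts = (565 + 465 + 180 + 950) = 2,160; DTI = 2,160/5,150 = 41.9%.
LTV = 44,500/41,000 = 108.5%.
Reserves = 4,110/950 = 4.3 months.
Option A: score 606 ≥ 580; DTI 41.9% ≤ 43%; employment 39 ≥ 24 mo → qualifies.
Option B: score 606 ≥ 600; DTI 41.9% > 40%; LTV 108.5% > 90%; reserves 4.3 ≥ 2 mo → does not qualify.
Option C: score 606 < 680; DTI 41.9% ≤ 43%; LTV 108.5% > 97%; employment 39 ≥ 18 mo; reserves 4.3 ≥ 4 mo → does not qualify.

Option A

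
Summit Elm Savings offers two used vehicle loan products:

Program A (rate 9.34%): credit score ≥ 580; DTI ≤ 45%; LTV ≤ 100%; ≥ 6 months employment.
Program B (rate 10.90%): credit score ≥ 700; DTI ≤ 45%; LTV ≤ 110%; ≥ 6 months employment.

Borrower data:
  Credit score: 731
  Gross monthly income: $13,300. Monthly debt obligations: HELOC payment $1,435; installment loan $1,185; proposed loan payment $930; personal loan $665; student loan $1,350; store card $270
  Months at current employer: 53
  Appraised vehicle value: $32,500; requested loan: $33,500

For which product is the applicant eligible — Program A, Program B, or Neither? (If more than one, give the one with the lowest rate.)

Total debts = (1,435 + 1,185 + 930 + 665 + 1,350 + 270) = 5,835; DTI = 5,835/13,300 = 43.9%.
LTV = 33,500/32,500 = 103.1%.
Program A: score 731 ≥ 580; DTI 43.9% ≤ 45%; LTV 103.1% > 100%; employment 53 ≥ 6 mo → does not qualify.
Program B: score 731 ≥ 700; DTI 43.9% ≤ 45%; LTV 103.1% ≤ 110%; employment 53 ≥ 6 mo → qualifies.

Program B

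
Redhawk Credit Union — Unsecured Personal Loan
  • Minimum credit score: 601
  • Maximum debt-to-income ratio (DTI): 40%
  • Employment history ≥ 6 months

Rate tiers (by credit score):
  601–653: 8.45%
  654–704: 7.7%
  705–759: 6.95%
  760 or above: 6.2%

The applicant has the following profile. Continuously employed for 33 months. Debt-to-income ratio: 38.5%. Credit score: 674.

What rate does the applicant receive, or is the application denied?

Credit score 674 ≥ 601 (meets minimum)
Employment 33 ≥ 6 months
Debt-to-income 38.5% vs 40% cap — pass
All requirements met. Score 674 falls in the 654–704 tier → 7.7%.

Approved at 7.7%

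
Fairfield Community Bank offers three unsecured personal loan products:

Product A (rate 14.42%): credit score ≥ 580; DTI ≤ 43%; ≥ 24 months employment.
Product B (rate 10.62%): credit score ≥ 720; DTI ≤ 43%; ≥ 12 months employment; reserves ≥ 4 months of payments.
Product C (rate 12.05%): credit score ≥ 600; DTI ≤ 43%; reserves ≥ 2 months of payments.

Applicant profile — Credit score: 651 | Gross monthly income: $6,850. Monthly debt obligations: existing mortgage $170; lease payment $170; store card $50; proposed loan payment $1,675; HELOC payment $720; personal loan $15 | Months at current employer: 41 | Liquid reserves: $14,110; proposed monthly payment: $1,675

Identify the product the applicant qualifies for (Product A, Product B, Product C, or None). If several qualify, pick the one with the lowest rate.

Total debts = (170 + 170 + 50 + 1,675 + 720 + 15) = 2,800; DTI = 2,800/6,850 = 40.9%.
Reserves = 14,110/1,675 = 8.4 months.
Product A: score 651 ≥ 580; DTI 40.9% ≤ 43%; employment 41 ≥ 24 mo → qualifies.
Product B: score 651 < 720; DTI 40.9% ≤ 43%; employment 41 ≥ 12 mo; reserves 8.4 ≥ 4 mo → does not qualify.
Product C: score 651 ≥ 600; DTI 40.9% ≤ 43%; reserves 8.4 ≥ 2 mo → qualifies.
Qualifying: Product A, Product C. Lowest rate is 12.05% → Product C.

Product C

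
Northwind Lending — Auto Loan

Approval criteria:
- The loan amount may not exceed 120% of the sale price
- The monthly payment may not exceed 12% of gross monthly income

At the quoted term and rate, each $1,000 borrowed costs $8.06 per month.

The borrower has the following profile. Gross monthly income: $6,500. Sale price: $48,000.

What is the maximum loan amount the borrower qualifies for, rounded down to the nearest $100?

$57,600

Payment cap: 12% × $6,500 = $780/month.
At $8.06 per $1,000, that supports 780/8.06 × 1,000 ≈ $96,774 → $96,700.
LTV cap: 120% × $48,000 = $57,600 → $57,600.
Binding constraint: loan-to-value.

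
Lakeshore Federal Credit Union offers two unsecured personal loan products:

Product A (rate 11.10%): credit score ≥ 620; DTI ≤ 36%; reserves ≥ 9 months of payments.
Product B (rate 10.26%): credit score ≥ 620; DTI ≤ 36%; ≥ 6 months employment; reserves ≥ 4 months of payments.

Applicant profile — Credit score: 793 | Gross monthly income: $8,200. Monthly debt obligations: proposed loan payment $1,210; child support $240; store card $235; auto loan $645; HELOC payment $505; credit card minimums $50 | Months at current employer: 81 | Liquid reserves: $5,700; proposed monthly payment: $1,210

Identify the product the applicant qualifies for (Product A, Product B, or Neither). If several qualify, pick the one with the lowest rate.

Total debts = (1,210 + 240 + 235 + 645 + 505 + 50) = 2,885; DTI = 2,885/8,200 = 35.2%.
Reserves = 5,700/1,210 = 4.7 months.
Product A: score 793 ≥ 620; DTI 35.2% ≤ 36%; reserves 4.7 < 9 mo → does not qualify.
Product B: score 793 ≥ 620; DTI 35.2% ≤ 36%; employment 81 ≥ 6 mo; reserves 4.7 ≥ 4 mo → qualifies.

Product B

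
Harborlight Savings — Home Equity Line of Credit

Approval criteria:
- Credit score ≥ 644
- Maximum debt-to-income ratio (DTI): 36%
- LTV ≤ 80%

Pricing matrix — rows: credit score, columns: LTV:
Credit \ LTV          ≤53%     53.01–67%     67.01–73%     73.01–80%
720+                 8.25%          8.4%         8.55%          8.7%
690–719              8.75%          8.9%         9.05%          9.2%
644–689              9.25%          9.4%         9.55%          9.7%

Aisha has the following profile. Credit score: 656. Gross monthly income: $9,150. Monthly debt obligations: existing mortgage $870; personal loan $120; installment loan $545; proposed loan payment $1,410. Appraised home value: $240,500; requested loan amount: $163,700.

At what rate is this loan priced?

Credit score 656 ≥ 644; Total monthly debts = (870 + 120 + 545 + 1,410) = 2,945. Debt-to-income = 2,945/9,150 = 32.2% — meets 36% limit
Loan-to-value = 163,700/240,500 = 68.1% — pass (80% max)
Credit 656 → row 644–689; LTV 68.1% → column 67.01–73%. Grid cell → 9.55%.

9.55%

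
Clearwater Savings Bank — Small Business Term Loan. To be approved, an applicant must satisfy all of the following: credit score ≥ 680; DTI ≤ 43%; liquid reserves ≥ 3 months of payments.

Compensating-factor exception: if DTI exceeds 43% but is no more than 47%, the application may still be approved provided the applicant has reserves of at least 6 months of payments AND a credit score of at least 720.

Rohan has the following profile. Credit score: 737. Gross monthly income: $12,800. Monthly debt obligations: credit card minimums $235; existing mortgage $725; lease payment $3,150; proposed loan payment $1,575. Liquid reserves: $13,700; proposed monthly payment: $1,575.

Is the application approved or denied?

Approved

Credit score 737 ≥ 680 (meets base)
Total debts = (235 + 725 + 3,150 + 1,575) = 5,685. DTI = 5,685/12,800 = 44.4% > 43% — standard DTI limit exceeded.
Liquid reserves cover 13,700/1,575 = 8.7 months — ≥ 3 required
DTI 44.4% is within the 43%–47% exception band; checking compensating factors.
Reserves 8.7 ≥ 6 months; credit score 737 ≥ 720.
Both override conditions satisfied; DTI exception granted.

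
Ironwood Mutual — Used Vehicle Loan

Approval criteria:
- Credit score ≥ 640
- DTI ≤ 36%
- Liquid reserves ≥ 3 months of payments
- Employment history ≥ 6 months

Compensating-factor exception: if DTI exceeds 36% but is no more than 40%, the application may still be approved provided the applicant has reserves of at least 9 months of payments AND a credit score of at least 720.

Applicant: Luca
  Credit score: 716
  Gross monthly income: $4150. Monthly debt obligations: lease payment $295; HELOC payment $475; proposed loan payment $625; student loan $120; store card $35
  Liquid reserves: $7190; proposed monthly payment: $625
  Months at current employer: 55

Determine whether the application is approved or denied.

Denied

Credit score 716 ≥ 640 (meets base)
Total debts = (295 + 475 + 625 + 120 + 35) = 1,550. DTI: 1,550 ÷ 4,150 = 37.3%, over the 36% base limit.
Liquid reserves cover 7,190/625 = 11.5 months — ≥ 3 required
Employment 55 ≥ 6 months
37.3% falls in the override range (36%–40%), so the compensating-factor test applies.
Override check — reserves: 11.5 mo (ok); score: 716 (below 720).
Override conditions not both satisfied; exception does not apply.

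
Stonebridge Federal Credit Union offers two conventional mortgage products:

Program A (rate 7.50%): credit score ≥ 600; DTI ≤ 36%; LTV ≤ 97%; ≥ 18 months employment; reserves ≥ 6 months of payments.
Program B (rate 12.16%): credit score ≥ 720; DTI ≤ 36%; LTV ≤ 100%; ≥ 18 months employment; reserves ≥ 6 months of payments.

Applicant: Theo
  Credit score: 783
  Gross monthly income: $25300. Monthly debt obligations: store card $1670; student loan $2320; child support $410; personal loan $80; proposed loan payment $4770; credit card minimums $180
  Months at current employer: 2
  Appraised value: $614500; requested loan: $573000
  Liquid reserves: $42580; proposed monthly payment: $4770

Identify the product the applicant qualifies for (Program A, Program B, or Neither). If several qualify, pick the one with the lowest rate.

Total debts = (1,670 + 2,320 + 410 + 80 + 4,770 + 180) = 9,430; DTI = 9,430/25,300 = 37.3%.
LTV = 573,000/614,500 = 93.2%.
Reserves = 42,580/4,770 = 8.9 months.
Program A: score 783 ≥ 600; DTI 37.3% > 36%; LTV 93.2% ≤ 97%; employment 2 < 18 mo; reserves 8.9 ≥ 6 mo → does not qualify.
Program B: score 783 ≥ 720; DTI 37.3% > 36%; LTV 93.2% ≤ 100%; employment 2 < 18 mo; reserves 8.9 ≥ 6 mo → does not qualify.

Neither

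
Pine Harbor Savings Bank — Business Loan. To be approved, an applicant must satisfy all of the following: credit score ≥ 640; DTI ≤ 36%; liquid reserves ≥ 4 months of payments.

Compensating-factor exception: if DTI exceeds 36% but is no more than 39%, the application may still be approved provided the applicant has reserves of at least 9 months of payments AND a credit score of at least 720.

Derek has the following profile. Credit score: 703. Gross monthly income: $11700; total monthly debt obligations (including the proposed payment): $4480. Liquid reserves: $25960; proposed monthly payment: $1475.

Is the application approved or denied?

Credit score 703 ≥ 640 (meets base)
DTI = 4,480/11,700 = 38.3% > 36% — standard DTI limit exceeded.
Reserves = 25,960/1,475 = 17.6 months ≥ 4
DTI 38.3% is within the 36%–39% exception band; checking compensating factors.
Override check — reserves: 17.6 mo (ok); score: 703 (below 720).
Compensating-factor requirement not fully met.

Denied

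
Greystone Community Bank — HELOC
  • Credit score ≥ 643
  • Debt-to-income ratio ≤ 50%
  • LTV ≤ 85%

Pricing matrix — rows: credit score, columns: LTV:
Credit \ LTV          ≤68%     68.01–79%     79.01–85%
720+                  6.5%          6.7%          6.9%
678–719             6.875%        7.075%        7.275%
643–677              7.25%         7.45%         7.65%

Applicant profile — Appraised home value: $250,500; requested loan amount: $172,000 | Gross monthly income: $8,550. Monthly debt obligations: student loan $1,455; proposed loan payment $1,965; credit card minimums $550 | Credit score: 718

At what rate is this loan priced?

Credit score 718 ≥ 643; Total monthly debts = (1,455 + 1,965 + 550) = 3,970. DTI = 3,970/8,550 = 46.4% ≤ 50%
Loan-to-value = 172,000/250,500 = 68.7% — pass (85% max)
Score 718 is in the 678–719 band; LTV 68.7% is in the 68.01–79% band → 7.075%.

7.075%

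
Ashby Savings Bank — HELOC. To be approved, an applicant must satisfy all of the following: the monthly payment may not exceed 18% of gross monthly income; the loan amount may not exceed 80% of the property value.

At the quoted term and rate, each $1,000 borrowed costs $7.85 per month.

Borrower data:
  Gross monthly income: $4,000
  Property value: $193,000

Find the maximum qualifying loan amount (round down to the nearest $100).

Payment cap: 18% × $4,000 = $720/month.
At $7.85 per $1,000, that supports 720/7.85 × 1,000 ≈ $91,719 → $91,700.
LTV cap: 80% × $193,000 = $154,400 → $154,400.
Binding constraint: payment-to-income.

$91,700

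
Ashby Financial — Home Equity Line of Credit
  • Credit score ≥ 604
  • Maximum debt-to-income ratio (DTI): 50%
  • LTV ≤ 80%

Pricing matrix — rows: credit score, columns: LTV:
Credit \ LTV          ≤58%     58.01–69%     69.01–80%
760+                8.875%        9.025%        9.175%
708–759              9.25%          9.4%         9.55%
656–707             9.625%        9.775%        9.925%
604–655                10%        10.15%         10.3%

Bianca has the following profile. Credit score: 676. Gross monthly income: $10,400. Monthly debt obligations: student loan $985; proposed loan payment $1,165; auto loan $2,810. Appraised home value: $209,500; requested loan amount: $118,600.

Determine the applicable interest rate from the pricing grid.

Credit score 676 ≥ 604; Total monthly debts = (985 + 1,165 + 2,810) = 4,960. Debt-to-income = 4,960/10,400 = 47.7% — meets 50% limit
Loan-to-value = 118,600/209,500 = 56.6% — pass (80% max)
Credit 676 → row 656–707; LTV 56.6% → column ≤58%. Grid cell → 9.625%.

9.625%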